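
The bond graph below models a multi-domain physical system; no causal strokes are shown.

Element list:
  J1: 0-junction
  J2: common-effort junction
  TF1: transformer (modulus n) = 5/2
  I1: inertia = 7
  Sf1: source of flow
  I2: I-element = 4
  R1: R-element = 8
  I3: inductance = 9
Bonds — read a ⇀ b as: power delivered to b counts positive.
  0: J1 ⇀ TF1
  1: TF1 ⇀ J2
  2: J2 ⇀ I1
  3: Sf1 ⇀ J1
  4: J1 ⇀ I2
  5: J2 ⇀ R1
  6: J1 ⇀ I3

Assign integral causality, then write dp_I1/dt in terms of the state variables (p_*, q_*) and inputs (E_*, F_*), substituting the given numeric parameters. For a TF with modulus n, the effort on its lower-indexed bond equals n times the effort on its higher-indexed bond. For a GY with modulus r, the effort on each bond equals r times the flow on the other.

bond 3 stroke→Sf1  (Sf1: flow source, stroke at near end)
bond 2 stroke→I1  (I1 integral (f out))
bond 4 stroke→I2  (I2 integral (f out))
bond 6 stroke→I3  (I3 integral (f out))
bond 0 stroke→J1  (only one effort-in slot at J1)
bond 1 stroke→TF1  (TF1: transformer flips bond 0)
bond 5 stroke→J2  (only one effort-in slot at J2)

dp_I1/dt = 20*F_Sf1 - 8*p_I1/7 - 5*p_I2 - 20*p_I3/9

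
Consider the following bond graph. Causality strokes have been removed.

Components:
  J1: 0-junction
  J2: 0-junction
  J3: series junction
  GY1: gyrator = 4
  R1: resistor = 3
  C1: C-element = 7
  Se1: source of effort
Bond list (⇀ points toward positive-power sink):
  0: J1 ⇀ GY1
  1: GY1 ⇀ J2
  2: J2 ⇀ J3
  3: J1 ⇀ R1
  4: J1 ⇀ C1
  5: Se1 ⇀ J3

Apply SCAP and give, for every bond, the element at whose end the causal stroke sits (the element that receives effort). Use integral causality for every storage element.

β0 |GY1
β1 |GY1
β2 |J2
β3 |R1
β4 |J1
β5 |J3

bond 5 stroke at J3  (Se1: effort source, stroke at far end)
bond 2 stroke at J2  (only one flow-in slot at J3)
bond 1 stroke at GY1  (J2: bond 2 brought effort, rest push out)
bond 0 stroke at GY1  (GY1 both-in/both-out from 1)
bond 4 stroke at J1  (prefer integral on C1)
bond 3 stroke at R1  (0-jn J1 has e-setter on 4)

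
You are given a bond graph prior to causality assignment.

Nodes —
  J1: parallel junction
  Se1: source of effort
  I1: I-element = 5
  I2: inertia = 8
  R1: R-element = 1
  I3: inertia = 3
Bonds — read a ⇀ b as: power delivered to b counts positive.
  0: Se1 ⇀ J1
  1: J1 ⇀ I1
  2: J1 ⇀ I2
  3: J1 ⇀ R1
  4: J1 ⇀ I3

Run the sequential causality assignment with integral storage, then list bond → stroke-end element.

β0 →J1  (Se1: effort source, stroke at far end)
β1 →I1  (0-jn J1 has e-setter on 0)
β2 →I2  (0-jn J1 has e-setter on 0)
β3 →R1  (0-jn J1 has e-setter on 0)
β4 →I3  (common-e at J1 fixed by 0)

#0 →J1
#1 →I1
#2 →I2
#3 →R1
#4 →I3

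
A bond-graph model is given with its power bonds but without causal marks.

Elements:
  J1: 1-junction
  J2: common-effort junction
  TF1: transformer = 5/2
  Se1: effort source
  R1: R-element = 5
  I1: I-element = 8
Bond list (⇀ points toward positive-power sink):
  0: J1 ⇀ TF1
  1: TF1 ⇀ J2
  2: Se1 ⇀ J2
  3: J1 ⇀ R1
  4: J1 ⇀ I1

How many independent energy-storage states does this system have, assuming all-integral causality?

1  (I1 all integral)

bond 2 stroke→J2  (Se1 (Se) sets effort on bond)
bond 1 stroke→TF1  (common-e at J2 fixed by 2)
bond 0 stroke→J1  (TF TF1: opposite of bond 1)
bond 4 stroke→I1  (I1: I, integral causality)
bond 3 stroke→J1  (common-f at J1 fixed by 4)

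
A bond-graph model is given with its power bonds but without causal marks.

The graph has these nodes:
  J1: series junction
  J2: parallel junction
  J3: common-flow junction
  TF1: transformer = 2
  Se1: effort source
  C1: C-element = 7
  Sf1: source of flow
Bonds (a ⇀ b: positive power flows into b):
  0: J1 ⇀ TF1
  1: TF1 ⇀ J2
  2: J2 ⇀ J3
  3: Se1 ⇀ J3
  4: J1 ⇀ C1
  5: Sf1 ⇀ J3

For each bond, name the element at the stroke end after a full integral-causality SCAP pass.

b0 |TF1
b1 |J2
b2 |J3
b3 |J3
b4 |J1
b5 |Sf1

bond 3 stroke→J3  (Se1 (Se) sets effort on bond)
bond 5 stroke→Sf1  (Sf1 fixes flow; stroke at Sf1)
bond 2 stroke→J3  (J3: bond 5 brought flow, rest push out)
bond 1 stroke→J2  (only one effort-in slot at J2)
bond 0 stroke→TF1  (through TF1, causality passes straight; one stroke at TF1)
bond 4 stroke→J1  (J1 flow already set via bond 0)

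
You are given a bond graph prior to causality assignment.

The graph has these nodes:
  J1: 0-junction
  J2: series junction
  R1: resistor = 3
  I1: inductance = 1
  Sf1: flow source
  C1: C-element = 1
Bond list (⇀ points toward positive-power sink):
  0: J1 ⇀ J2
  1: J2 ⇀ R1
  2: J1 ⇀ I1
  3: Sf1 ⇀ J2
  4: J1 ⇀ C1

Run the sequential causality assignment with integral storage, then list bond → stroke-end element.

β3 →Sf1  (Sf1 (Sf) sets flow on bond)
β0 →J2  (1-jn J2 has f-setter on 3)
β1 →J2  (J2: bond 3 brought flow, rest push out)
β2 →I1  (I1 outputs flow p/I1)
β4 →J1  (J1 needs exactly one e-in)

#0 stroke at J2
#1 stroke at J2
#2 stroke at I1
#3 stroke at Sf1
#4 stroke at J1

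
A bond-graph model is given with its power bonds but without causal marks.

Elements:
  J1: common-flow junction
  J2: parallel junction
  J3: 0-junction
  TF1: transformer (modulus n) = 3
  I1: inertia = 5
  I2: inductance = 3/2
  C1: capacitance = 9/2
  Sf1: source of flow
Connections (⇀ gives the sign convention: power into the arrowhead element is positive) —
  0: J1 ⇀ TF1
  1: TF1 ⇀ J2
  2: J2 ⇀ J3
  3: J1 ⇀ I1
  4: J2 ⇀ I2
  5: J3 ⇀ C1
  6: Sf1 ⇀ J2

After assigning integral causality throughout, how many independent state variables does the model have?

3  (C1, I1, I2 all integral)

b6 stroke at Sf1  (Sf1: flow source, stroke at near end)
b3 stroke at I1  (I1 integral (f out))
b0 stroke at J1  (J1: bond 3 brought flow, rest push out)
b1 stroke at TF1  (through TF1, causality passes straight; one stroke at TF1)
b4 stroke at I2  (prefer integral on I2)
b2 stroke at J2  (J2 needs exactly one e-in)
b5 stroke at J3  (only one effort-in slot at J3)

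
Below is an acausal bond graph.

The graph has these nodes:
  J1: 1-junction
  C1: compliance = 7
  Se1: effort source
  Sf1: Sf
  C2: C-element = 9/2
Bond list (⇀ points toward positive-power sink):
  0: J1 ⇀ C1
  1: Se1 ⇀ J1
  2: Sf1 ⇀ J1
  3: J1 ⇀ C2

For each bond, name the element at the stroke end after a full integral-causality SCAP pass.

b0 stroke→J1
b1 stroke→J1
b2 stroke→Sf1
b3 stroke→J1

b1 →J1  (Se1 fixes effort; stroke away)
b2 →Sf1  (Sf1 fixes flow; stroke at Sf1)
b0 →J1  (common-f at J1 fixed by 2)
b3 →J1  (J1: bond 2 brought flow, rest push out)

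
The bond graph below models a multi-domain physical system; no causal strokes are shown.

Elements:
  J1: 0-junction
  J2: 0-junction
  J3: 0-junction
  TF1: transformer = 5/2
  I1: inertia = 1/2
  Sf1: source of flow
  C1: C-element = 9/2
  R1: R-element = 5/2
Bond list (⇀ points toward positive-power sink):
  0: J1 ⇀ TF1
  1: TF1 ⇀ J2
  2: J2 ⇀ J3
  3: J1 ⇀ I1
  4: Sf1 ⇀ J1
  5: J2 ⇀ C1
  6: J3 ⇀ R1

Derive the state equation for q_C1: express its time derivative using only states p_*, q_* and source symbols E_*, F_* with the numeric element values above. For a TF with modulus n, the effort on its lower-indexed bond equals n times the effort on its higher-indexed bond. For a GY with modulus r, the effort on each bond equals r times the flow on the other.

dq_C1/dt = 5*F_Sf1/2 - 5*p_I1 - 4*q_C1/45

b4 |Sf1  (Sf1 (Sf) sets flow on bond)
b3 |I1  (I1 outputs flow p/I1)
b0 |J1  (J1: last free bond brings effort in)
b1 |TF1  (TF1 one-in-one-out from 0)
b5 |J2  (C1 integral (e out))
b2 |J3  (common-e at J2 fixed by 5)
b6 |R1  (J3: bond 2 brought effort, rest push out)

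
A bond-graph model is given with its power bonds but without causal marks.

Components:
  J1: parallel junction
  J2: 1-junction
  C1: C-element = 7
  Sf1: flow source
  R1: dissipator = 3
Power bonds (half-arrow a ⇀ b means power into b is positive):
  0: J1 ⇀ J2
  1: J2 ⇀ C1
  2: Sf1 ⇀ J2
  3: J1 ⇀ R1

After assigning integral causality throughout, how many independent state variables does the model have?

1  (C1 all integral)

bond 2 stroke at Sf1  (Sf1 (Sf) sets flow on bond)
bond 0 stroke at J2  (J2: bond 2 brought flow, rest push out)
bond 1 stroke at J2  (1-jn J2 has f-setter on 2)
bond 3 stroke at J1  (only one effort-in slot at J1)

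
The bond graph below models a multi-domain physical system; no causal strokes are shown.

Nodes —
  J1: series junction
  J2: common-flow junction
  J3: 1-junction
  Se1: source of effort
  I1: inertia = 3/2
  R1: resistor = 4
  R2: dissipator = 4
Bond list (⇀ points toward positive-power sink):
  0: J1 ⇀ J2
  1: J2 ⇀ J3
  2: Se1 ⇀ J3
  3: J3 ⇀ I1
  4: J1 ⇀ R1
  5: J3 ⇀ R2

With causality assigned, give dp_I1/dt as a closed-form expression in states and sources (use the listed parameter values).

β2 stroke at J3  (Se1: effort source, stroke at far end)
β3 stroke at I1  (I1 outputs flow p/I1)
β1 stroke at J3  (1-jn J3 has f-setter on 3)
β5 stroke at J3  (J3 flow already set via bond 3)
β0 stroke at J2  (1-jn J2 has f-setter on 1)
β4 stroke at J1  (J1: bond 0 brought flow, rest push out)

dp_I1/dt = E_Se1 - 16*p_I1/3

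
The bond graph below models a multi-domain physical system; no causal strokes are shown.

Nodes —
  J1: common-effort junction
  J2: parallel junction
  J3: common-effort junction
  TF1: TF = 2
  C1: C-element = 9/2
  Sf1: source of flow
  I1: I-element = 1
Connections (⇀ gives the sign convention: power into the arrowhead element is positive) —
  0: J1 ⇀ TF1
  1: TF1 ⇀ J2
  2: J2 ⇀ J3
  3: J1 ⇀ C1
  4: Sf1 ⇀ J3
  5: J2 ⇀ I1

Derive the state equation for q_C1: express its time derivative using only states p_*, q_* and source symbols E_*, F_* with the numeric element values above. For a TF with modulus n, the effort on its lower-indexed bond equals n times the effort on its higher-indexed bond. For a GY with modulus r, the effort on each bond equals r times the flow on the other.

#4 stroke at Sf1  (source Sf1 imposes f)
#2 stroke at J3  (J3 needs exactly one e-in)
#3 stroke at J1  (C1 integral (e out))
#0 stroke at TF1  (0-jn J1 has e-setter on 3)
#1 stroke at J2  (TF1: transformer flips bond 0)
#5 stroke at I1  (common-e at J2 fixed by 1)

dq_C1/dt = F_Sf1/2 - p_I1/2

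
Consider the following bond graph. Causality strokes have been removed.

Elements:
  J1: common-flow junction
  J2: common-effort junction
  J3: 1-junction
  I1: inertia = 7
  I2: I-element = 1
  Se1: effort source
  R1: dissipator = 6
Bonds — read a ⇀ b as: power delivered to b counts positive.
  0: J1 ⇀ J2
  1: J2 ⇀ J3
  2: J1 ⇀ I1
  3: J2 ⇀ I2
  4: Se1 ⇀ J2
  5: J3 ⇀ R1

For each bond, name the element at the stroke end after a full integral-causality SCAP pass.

#4 stroke→J2  (Se1: effort source, stroke at far end)
#0 stroke→J1  (J2 effort already set via bond 4)
#1 stroke→J3  (J2: bond 4 brought effort, rest push out)
#3 stroke→I2  (J2: bond 4 brought effort, rest push out)
#5 stroke→R1  (closing 1-jn rule on J3)
#2 stroke→I1  (closing 1-jn rule on J1)

b0 stroke→J1
b1 stroke→J3
b2 stroke→I1
b3 stroke→I2
b4 stroke→J2
b5 stroke→R1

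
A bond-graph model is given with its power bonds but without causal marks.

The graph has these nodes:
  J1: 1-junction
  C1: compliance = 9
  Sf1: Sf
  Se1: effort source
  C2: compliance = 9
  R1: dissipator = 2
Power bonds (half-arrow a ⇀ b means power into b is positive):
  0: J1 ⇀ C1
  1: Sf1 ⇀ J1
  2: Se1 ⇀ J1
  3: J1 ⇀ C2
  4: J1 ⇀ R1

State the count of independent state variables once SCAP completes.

b1 stroke at Sf1  (Sf1 fixes flow; stroke at Sf1)
b2 stroke at J1  (Se1: effort source, stroke at far end)
b0 stroke at J1  (J1: bond 1 brought flow, rest push out)
b3 stroke at J1  (J1: bond 1 brought flow, rest push out)
b4 stroke at J1  (J1: bond 1 brought flow, rest push out)

2  (C1, C2 all integral)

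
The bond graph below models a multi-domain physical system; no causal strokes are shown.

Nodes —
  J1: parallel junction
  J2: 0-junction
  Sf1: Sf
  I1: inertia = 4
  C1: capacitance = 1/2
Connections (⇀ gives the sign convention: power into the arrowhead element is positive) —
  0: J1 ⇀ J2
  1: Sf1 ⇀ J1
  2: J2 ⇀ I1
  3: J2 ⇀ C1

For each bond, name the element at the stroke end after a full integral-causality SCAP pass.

#1 |Sf1  (Sf1 (Sf) sets flow on bond)
#0 |J1  (J1: last free bond brings effort in)
#2 |I1  (prefer integral on I1)
#3 |J2  (only one effort-in slot at J2)

b0 stroke→J1
b1 stroke→Sf1
b2 stroke→I1
b3 stroke→J2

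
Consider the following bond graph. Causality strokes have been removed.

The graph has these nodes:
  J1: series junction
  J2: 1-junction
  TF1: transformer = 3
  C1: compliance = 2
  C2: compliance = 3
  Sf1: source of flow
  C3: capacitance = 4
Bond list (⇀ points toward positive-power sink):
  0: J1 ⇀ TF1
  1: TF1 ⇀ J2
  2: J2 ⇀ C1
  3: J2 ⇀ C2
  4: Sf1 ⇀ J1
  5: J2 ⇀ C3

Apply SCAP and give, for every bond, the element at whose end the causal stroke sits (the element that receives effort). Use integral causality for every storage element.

bond 0 →J1
bond 1 →TF1
bond 2 →J2
bond 3 →J2
bond 4 →Sf1
bond 5 →J2

β4 stroke at Sf1  (Sf1 fixes flow; stroke at Sf1)
β0 stroke at J1  (1-jn J1 has f-setter on 4)
β1 stroke at TF1  (TF1 one-in-one-out from 0)
β2 stroke at J2  (J2 flow already set via bond 1)
β3 stroke at J2  (common-f at J2 fixed by 1)
β5 stroke at J2  (J2: bond 1 brought flow, rest push out)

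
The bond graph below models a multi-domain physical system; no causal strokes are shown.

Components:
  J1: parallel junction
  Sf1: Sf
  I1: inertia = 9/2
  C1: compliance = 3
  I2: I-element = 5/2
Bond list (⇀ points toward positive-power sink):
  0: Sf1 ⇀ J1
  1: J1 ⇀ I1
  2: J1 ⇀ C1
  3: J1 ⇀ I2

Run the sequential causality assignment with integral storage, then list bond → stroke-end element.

bond 0 stroke→Sf1  (Sf1: flow source, stroke at near end)
bond 1 stroke→I1  (I1 outputs flow p/I1)
bond 2 stroke→J1  (C1 integral (e out))
bond 3 stroke→I2  (0-jn J1 has e-setter on 2)

b0 →Sf1
b1 →I1
b2 →J1
b3 →I2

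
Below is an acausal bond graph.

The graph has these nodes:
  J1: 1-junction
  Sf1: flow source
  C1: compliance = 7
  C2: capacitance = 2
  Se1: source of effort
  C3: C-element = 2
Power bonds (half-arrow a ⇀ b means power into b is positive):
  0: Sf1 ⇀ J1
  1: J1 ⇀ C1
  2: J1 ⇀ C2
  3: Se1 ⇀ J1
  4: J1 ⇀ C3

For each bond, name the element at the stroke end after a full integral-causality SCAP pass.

bond 0 stroke at Sf1  (Sf1: flow source, stroke at near end)
bond 3 stroke at J1  (Se1 fixes effort; stroke away)
bond 1 stroke at J1  (common-f at J1 fixed by 0)
bond 2 stroke at J1  (1-jn J1 has f-setter on 0)
bond 4 stroke at J1  (1-jn J1 has f-setter on 0)

#0 |Sf1
#1 |J1
#2 |J1
#3 |J1
#4 |J1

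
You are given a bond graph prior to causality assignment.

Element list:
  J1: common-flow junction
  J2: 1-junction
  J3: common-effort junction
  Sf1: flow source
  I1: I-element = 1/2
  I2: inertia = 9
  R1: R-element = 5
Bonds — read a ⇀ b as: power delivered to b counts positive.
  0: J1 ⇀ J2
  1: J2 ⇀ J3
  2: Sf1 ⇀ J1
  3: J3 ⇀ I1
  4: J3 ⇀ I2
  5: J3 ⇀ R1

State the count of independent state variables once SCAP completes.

β2 stroke→Sf1  (Sf1 fixes flow; stroke at Sf1)
β0 stroke→J1  (J1 flow already set via bond 2)
β1 stroke→J2  (J2 flow already set via bond 0)
β3 stroke→I1  (I1: I, integral causality)
β4 stroke→I2  (I2 integral (f out))
β5 stroke→J3  (closing 0-jn rule on J3)

2  (I1, I2 all integral)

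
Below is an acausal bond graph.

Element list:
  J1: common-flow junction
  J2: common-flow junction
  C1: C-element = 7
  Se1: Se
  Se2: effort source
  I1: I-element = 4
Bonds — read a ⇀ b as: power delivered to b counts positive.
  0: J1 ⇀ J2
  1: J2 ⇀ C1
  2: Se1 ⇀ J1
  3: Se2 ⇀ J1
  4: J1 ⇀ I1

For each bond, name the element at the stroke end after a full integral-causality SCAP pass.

b0 stroke at J1
b1 stroke at J2
b2 stroke at J1
b3 stroke at J1
b4 stroke at I1

β2 stroke at J1  (Se1: effort source, stroke at far end)
β3 stroke at J1  (Se2: effort source, stroke at far end)
β1 stroke at J2  (C1: C, integral causality)
β0 stroke at J1  (J2 needs exactly one f-in)
β4 stroke at I1  (closing 1-jn rule on J1)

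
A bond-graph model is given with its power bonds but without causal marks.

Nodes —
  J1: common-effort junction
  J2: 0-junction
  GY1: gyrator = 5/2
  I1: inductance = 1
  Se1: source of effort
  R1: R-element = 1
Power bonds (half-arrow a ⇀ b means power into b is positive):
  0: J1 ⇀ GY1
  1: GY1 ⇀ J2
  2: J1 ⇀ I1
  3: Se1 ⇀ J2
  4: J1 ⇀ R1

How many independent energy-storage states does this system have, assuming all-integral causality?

β3 stroke→J2  (Se1: effort source, stroke at far end)
β1 stroke→GY1  (0-jn J2 has e-setter on 3)
β0 stroke→GY1  (GY1 both-in/both-out from 1)
β2 stroke→I1  (I1 integral (f out))
β4 stroke→J1  (closing 0-jn rule on J1)

1  (I1 all integral)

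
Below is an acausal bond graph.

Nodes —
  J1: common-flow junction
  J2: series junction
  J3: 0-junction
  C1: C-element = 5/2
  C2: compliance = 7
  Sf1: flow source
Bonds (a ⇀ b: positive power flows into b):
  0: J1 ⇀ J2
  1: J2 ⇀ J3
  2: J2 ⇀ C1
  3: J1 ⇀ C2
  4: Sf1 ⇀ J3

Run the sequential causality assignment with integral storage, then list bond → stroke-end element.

bond 0 →J2
bond 1 →J3
bond 2 →J2
bond 3 →J1
bond 4 →Sf1

#4 stroke at Sf1  (source Sf1 imposes f)
#1 stroke at J3  (J3: last free bond brings effort in)
#0 stroke at J2  (J2 flow already set via bond 1)
#2 stroke at J2  (1-jn J2 has f-setter on 1)
#3 stroke at J1  (common-f at J1 fixed by 0)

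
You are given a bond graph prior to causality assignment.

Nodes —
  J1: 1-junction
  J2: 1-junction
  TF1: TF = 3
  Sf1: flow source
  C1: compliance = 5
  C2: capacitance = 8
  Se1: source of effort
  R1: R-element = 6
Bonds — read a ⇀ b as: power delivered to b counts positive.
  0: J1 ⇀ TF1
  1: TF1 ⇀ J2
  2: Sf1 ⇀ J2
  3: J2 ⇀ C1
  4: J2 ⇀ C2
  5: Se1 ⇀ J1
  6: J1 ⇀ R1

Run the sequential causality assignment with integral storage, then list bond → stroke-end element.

β2 →Sf1  (Sf1: flow source, stroke at near end)
β5 →J1  (Se1 (Se) sets effort on bond)
β1 →J2  (1-jn J2 has f-setter on 2)
β3 →J2  (common-f at J2 fixed by 2)
β4 →J2  (1-jn J2 has f-setter on 2)
β0 →TF1  (TF1: transformer flips bond 1)
β6 →J1  (common-f at J1 fixed by 0)

b0 stroke at TF1
b1 stroke at J2
b2 stroke at Sf1
b3 stroke at J2
b4 stroke at J2
b5 stroke at J1
b6 stroke at J1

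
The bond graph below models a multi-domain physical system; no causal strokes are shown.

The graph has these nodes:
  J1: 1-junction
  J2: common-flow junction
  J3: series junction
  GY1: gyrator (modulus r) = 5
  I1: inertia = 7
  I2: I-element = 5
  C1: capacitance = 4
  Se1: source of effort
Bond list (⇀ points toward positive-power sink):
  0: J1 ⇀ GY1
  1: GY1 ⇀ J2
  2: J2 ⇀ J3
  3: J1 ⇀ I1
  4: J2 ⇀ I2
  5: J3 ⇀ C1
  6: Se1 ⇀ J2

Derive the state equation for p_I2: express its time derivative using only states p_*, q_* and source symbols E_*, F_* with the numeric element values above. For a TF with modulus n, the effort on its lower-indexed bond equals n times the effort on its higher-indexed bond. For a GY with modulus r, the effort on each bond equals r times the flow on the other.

β6 →J2  (Se1 fixes effort; stroke away)
β3 →I1  (I1 integral (f out))
β0 →J1  (J1 flow already set via bond 3)
β1 →J2  (GY1 both-in/both-out from 0)
β4 →I2  (I2: I, integral causality)
β2 →J2  (J2 flow already set via bond 4)
β5 →J3  (1-jn J3 has f-setter on 2)

dp_I2/dt = E_Se1 + 5*p_I1/7 - q_C1/4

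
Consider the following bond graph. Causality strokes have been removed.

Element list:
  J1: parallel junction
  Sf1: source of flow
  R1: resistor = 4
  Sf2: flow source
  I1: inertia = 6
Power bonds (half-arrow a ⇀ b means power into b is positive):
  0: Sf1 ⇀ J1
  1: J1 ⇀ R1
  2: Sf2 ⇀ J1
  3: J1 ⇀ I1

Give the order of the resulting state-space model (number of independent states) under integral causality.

1  (I1 all integral)

bond 0 |Sf1  (Sf1 (Sf) sets flow on bond)
bond 2 |Sf2  (source Sf2 imposes f)
bond 3 |I1  (prefer integral on I1)
bond 1 |J1  (only one effort-in slot at J1)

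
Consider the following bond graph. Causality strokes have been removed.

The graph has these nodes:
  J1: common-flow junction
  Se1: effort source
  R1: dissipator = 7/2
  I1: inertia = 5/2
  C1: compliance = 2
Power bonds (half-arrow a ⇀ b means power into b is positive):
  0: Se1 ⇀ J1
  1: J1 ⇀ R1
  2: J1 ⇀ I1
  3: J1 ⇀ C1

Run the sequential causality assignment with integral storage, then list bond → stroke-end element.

β0 stroke at J1
β1 stroke at J1
β2 stroke at I1
β3 stroke at J1

#0 |J1  (Se1 fixes effort; stroke away)
#2 |I1  (I1 outputs flow p/I1)
#1 |J1  (common-f at J1 fixed by 2)
#3 |J1  (1-jn J1 has f-setter on 2)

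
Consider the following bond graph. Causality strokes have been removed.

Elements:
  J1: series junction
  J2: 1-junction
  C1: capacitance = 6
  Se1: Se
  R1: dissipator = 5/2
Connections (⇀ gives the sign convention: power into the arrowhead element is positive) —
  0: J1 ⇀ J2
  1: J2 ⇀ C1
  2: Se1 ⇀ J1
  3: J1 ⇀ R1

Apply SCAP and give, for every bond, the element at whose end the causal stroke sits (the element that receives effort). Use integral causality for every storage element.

b0 stroke at J1
b1 stroke at J2
b2 stroke at J1
b3 stroke at R1

β2 stroke at J1  (Se1: effort source, stroke at far end)
β1 stroke at J2  (C1 outputs effort q/C1)
β0 stroke at J1  (J2 needs exactly one f-in)
β3 stroke at R1  (closing 1-jn rule on J1)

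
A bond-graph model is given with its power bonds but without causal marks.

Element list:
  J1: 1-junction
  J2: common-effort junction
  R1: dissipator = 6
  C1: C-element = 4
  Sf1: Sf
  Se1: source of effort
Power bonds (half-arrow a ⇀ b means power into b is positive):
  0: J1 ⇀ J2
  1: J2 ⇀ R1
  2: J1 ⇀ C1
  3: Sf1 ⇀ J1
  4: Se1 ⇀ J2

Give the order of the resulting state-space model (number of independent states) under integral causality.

bond 3 stroke at Sf1  (source Sf1 imposes f)
bond 4 stroke at J2  (source Se1 imposes e)
bond 0 stroke at J1  (J1 flow already set via bond 3)
bond 2 stroke at J1  (J1: bond 3 brought flow, rest push out)
bond 1 stroke at R1  (0-jn J2 has e-setter on 4)

1  (C1 all integral)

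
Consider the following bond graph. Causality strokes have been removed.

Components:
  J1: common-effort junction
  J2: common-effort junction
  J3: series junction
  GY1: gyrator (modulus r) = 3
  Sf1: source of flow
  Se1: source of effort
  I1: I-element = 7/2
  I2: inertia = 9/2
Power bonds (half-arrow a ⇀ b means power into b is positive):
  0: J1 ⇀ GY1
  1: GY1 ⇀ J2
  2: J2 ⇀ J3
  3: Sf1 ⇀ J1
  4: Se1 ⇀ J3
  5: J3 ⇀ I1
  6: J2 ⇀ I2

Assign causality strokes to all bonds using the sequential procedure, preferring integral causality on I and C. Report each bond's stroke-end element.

b3 stroke at Sf1  (Sf1 (Sf) sets flow on bond)
b4 stroke at J3  (Se1 fixes effort; stroke away)
b0 stroke at J1  (only one effort-in slot at J1)
b1 stroke at J2  (GY1: gyrator matches bond 0)
b2 stroke at J3  (J2: bond 1 brought effort, rest push out)
b6 stroke at I2  (J2: bond 1 brought effort, rest push out)
b5 stroke at I1  (only one flow-in slot at J3)

#0 →J1
#1 →J2
#2 →J3
#3 →Sf1
#4 →J3
#5 →I1
#6 →I2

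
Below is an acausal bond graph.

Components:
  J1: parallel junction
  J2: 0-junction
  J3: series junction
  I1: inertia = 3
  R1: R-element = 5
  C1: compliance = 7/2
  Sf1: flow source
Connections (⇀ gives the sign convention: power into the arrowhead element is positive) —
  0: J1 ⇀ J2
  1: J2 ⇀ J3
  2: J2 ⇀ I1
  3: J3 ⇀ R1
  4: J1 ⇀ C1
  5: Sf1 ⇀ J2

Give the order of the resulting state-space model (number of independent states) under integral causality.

#5 stroke→Sf1  (Sf1: flow source, stroke at near end)
#2 stroke→I1  (I1 outputs flow p/I1)
#4 stroke→J1  (C1 integral (e out))
#0 stroke→J2  (common-e at J1 fixed by 4)
#1 stroke→J3  (J2: bond 0 brought effort, rest push out)
#3 stroke→R1  (only one flow-in slot at J3)

2  (C1, I1 all integral)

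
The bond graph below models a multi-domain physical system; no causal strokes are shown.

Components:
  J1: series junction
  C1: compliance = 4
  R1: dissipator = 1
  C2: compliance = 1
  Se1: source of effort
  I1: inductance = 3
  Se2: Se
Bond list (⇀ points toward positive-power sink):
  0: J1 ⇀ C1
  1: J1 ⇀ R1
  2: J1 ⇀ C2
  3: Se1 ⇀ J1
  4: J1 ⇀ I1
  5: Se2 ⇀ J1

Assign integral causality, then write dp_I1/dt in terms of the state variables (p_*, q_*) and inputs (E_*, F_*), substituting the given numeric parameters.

bond 3 stroke at J1  (Se1 fixes effort; stroke away)
bond 5 stroke at J1  (Se2: effort source, stroke at far end)
bond 0 stroke at J1  (C1 outputs effort q/C1)
bond 2 stroke at J1  (C2 outputs effort q/C2)
bond 4 stroke at I1  (I1: I, integral causality)
bond 1 stroke at J1  (J1 flow already set via bond 4)

dp_I1/dt = E_Se1 + E_Se2 - p_I1/3 - q_C1/4 - q_C2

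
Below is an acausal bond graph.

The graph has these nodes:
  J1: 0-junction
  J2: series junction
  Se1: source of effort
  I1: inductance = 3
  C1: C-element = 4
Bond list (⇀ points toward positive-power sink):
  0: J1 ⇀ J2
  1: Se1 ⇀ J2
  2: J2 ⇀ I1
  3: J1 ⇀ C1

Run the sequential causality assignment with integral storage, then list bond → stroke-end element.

β0 |J2
β1 |J2
β2 |I1
β3 |J1

bond 1 →J2  (Se1 (Se) sets effort on bond)
bond 2 →I1  (I1 outputs flow p/I1)
bond 0 →J2  (common-f at J2 fixed by 2)
bond 3 →J1  (only one effort-in slot at J1)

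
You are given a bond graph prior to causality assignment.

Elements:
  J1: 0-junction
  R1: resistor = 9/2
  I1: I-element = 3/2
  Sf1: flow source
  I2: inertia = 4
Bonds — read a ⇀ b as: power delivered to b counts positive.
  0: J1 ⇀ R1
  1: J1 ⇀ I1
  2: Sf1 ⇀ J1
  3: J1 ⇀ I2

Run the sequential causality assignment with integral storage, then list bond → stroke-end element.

b2 stroke at Sf1  (source Sf1 imposes f)
b1 stroke at I1  (I1: I, integral causality)
b3 stroke at I2  (I2 outputs flow p/I2)
b0 stroke at J1  (only one effort-in slot at J1)

#0 stroke→J1
#1 stroke→I1
#2 stroke→Sf1
#3 stroke→I2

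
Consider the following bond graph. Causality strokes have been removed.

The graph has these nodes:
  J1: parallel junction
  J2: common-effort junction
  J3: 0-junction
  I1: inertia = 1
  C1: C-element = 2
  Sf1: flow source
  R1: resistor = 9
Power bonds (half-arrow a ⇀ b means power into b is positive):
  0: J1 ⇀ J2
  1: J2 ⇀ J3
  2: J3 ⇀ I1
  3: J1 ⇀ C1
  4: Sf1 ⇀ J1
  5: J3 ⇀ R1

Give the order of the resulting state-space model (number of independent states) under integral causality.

#4 stroke→Sf1  (source Sf1 imposes f)
#2 stroke→I1  (I1: I, integral causality)
#3 stroke→J1  (C1 integral (e out))
#0 stroke→J2  (J1 effort already set via bond 3)
#1 stroke→J3  (0-jn J2 has e-setter on 0)
#5 stroke→R1  (J3: bond 1 brought effort, rest push out)

2  (C1, I1 all integral)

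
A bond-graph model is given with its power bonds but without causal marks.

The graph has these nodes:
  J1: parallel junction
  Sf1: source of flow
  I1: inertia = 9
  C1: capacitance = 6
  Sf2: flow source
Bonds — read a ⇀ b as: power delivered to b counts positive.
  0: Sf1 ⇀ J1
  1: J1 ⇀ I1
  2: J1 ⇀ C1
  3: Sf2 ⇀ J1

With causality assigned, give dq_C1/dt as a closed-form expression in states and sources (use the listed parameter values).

dq_C1/dt = F_Sf1 + F_Sf2 - p_I1/9

b0 stroke at Sf1  (source Sf1 imposes f)
b3 stroke at Sf2  (Sf2: flow source, stroke at near end)
b1 stroke at I1  (I1 outputs flow p/I1)
b2 stroke at J1  (closing 0-jn rule on J1)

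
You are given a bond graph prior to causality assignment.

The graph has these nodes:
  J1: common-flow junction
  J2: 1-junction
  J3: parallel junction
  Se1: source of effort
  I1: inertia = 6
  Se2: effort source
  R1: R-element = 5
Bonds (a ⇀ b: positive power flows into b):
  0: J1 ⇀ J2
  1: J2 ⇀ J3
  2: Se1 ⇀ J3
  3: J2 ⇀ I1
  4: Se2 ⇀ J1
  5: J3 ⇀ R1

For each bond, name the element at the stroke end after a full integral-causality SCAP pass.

β0 stroke at J2
β1 stroke at J2
β2 stroke at J3
β3 stroke at I1
β4 stroke at J1
β5 stroke at R1

b2 stroke at J3  (Se1: effort source, stroke at far end)
b4 stroke at J1  (Se2 fixes effort; stroke away)
b0 stroke at J2  (only one flow-in slot at J1)
b1 stroke at J2  (common-e at J3 fixed by 2)
b5 stroke at R1  (J3: bond 2 brought effort, rest push out)
b3 stroke at I1  (J2: last free bond brings flow in)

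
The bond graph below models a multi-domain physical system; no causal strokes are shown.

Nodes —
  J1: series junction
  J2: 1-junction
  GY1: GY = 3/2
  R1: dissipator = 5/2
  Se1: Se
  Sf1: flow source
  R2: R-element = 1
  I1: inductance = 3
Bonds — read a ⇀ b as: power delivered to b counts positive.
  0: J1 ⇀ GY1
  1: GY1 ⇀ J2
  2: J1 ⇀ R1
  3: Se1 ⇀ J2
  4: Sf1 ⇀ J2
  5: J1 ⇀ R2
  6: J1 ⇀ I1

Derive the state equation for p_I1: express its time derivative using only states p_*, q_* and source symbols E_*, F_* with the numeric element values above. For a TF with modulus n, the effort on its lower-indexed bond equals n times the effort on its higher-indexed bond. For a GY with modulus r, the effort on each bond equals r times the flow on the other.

dp_I1/dt = -3*F_Sf1/2 - 7*p_I1/6

#3 stroke at J2  (source Se1 imposes e)
#4 stroke at Sf1  (Sf1 (Sf) sets flow on bond)
#1 stroke at J2  (common-f at J2 fixed by 4)
#0 stroke at J1  (GY1: gyrator matches bond 1)
#6 stroke at I1  (I1: I, integral causality)
#2 stroke at J1  (J1: bond 6 brought flow, rest push out)
#5 stroke at J1  (J1 flow already set via bond 6)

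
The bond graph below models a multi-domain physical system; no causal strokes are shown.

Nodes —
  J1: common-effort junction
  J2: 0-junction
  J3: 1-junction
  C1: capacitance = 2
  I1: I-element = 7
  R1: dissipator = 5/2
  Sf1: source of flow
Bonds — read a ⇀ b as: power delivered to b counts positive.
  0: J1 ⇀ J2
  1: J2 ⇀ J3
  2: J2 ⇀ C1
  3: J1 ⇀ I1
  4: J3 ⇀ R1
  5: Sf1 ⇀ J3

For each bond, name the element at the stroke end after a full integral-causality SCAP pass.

#0 stroke→J1
#1 stroke→J3
#2 stroke→J2
#3 stroke→I1
#4 stroke→J3
#5 stroke→Sf1

#5 stroke→Sf1  (Sf1 (Sf) sets flow on bond)
#1 stroke→J3  (J3: bond 5 brought flow, rest push out)
#4 stroke→J3  (common-f at J3 fixed by 5)
#2 stroke→J2  (prefer integral on C1)
#0 stroke→J1  (common-e at J2 fixed by 2)
#3 stroke→I1  (common-e at J1 fixed by 0)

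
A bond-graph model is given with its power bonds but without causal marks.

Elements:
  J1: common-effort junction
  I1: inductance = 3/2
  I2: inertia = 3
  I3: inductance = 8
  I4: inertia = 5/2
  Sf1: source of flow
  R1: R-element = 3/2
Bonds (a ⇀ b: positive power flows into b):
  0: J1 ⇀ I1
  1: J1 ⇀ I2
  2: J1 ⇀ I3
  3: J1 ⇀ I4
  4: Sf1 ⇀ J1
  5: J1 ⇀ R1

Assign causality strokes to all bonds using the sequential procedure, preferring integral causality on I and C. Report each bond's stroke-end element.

#0 |I1
#1 |I2
#2 |I3
#3 |I4
#4 |Sf1
#5 |J1

β4 →Sf1  (Sf1: flow source, stroke at near end)
β0 →I1  (I1 outputs flow p/I1)
β1 →I2  (I2 outputs flow p/I2)
β2 →I3  (I3 outputs flow p/I3)
β3 →I4  (I4 outputs flow p/I4)
β5 →J1  (J1 needs exactly one e-in)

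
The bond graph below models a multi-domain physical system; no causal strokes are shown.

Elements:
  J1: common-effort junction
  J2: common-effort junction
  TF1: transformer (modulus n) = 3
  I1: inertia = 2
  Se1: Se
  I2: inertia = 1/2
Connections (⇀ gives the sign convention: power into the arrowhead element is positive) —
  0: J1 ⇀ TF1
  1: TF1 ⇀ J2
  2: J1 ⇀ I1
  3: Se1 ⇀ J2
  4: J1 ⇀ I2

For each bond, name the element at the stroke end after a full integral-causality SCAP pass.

β0 stroke→J1
β1 stroke→TF1
β2 stroke→I1
β3 stroke→J2
β4 stroke→I2

#3 →J2  (Se1: effort source, stroke at far end)
#1 →TF1  (0-jn J2 has e-setter on 3)
#0 →J1  (TF1 one-in-one-out from 1)
#2 →I1  (common-e at J1 fixed by 0)
#4 →I2  (0-jn J1 has e-setter on 0)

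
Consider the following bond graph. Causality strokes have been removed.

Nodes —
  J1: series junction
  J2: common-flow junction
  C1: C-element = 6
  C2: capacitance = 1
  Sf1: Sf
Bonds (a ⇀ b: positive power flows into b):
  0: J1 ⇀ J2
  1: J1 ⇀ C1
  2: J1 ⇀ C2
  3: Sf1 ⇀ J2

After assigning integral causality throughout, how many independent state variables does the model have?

bond 3 stroke→Sf1  (Sf1 fixes flow; stroke at Sf1)
bond 0 stroke→J2  (common-f at J2 fixed by 3)
bond 1 stroke→J1  (J1: bond 0 brought flow, rest push out)
bond 2 stroke→J1  (J1 flow already set via bond 0)

2  (C1, C2 all integral)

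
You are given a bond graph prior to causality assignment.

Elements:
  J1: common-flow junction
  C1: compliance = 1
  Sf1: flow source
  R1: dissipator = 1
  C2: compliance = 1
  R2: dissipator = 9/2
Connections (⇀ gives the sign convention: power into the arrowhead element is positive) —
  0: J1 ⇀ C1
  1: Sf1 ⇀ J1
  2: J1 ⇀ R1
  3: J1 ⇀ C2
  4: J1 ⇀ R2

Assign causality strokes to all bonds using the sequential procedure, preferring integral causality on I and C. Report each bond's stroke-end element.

#0 stroke at J1
#1 stroke at Sf1
#2 stroke at J1
#3 stroke at J1
#4 stroke at J1

#1 |Sf1  (source Sf1 imposes f)
#0 |J1  (J1 flow already set via bond 1)
#2 |J1  (J1 flow already set via bond 1)
#3 |J1  (common-f at J1 fixed by 1)
#4 |J1  (common-f at J1 fixed by 1)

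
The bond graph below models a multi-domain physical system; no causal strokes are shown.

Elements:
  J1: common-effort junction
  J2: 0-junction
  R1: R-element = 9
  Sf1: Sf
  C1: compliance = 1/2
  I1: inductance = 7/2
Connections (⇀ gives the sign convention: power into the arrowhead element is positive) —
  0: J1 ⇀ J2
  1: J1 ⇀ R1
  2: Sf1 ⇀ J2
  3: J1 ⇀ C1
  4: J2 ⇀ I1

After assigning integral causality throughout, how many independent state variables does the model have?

2  (C1, I1 all integral)

bond 2 →Sf1  (Sf1 fixes flow; stroke at Sf1)
bond 3 →J1  (prefer integral on C1)
bond 0 →J2  (0-jn J1 has e-setter on 3)
bond 1 →R1  (common-e at J1 fixed by 3)
bond 4 →I1  (J2 effort already set via bond 0)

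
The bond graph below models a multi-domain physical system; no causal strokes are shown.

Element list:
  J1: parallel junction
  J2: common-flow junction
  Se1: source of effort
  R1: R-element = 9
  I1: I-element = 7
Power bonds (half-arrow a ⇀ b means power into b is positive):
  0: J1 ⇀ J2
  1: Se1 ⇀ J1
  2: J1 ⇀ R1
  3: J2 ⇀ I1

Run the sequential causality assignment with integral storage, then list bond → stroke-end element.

bond 1 |J1  (Se1 (Se) sets effort on bond)
bond 0 |J2  (J1 effort already set via bond 1)
bond 2 |R1  (0-jn J1 has e-setter on 1)
bond 3 |I1  (J2: last free bond brings flow in)

b0 |J2
b1 |J1
b2 |R1
b3 |I1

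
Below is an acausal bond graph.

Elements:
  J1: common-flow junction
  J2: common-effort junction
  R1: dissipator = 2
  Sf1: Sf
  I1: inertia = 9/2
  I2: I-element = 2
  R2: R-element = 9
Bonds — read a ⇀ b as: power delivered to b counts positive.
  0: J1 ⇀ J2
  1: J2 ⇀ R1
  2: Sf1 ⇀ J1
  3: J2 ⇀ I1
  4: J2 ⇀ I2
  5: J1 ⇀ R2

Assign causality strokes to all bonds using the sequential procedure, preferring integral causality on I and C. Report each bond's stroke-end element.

bond 0 stroke at J1
bond 1 stroke at J2
bond 2 stroke at Sf1
bond 3 stroke at I1
bond 4 stroke at I2
bond 5 stroke at J1

#2 |Sf1  (Sf1: flow source, stroke at near end)
#0 |J1  (1-jn J1 has f-setter on 2)
#5 |J1  (J1: bond 2 brought flow, rest push out)
#3 |I1  (I1: I, integral causality)
#4 |I2  (I2 outputs flow p/I2)
#1 |J2  (closing 0-jn rule on J2)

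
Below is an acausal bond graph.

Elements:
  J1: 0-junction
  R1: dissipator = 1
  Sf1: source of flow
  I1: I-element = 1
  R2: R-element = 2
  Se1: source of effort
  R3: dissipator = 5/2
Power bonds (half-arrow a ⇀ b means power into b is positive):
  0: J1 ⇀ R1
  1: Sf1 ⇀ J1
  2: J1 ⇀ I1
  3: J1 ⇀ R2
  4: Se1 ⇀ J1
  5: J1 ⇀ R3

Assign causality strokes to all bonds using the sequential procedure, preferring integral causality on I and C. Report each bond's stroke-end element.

b0 →R1
b1 →Sf1
b2 →I1
b3 →R2
b4 →J1
b5 →R3

β1 stroke→Sf1  (Sf1 (Sf) sets flow on bond)
β4 stroke→J1  (Se1 fixes effort; stroke away)
β0 stroke→R1  (J1 effort already set via bond 4)
β2 stroke→I1  (0-jn J1 has e-setter on 4)
β3 stroke→R2  (J1 effort already set via bond 4)
β5 stroke→R3  (J1 effort already set via bond 4)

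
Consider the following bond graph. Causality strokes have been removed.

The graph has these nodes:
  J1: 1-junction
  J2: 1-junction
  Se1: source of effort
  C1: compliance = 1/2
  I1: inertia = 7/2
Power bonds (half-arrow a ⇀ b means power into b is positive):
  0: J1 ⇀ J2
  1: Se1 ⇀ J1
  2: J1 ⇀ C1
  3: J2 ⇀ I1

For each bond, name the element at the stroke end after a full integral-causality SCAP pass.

#0 →J2
#1 →J1
#2 →J1
#3 →I1

b1 stroke→J1  (Se1 fixes effort; stroke away)
b2 stroke→J1  (prefer integral on C1)
b0 stroke→J2  (J1: last free bond brings flow in)
b3 stroke→I1  (only one flow-in slot at J2)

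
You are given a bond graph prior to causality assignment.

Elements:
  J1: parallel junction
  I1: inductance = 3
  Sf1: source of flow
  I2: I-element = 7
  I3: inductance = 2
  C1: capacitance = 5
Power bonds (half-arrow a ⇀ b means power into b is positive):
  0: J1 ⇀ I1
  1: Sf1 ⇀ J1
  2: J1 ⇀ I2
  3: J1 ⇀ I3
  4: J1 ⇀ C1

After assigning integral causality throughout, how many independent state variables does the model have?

#1 stroke→Sf1  (source Sf1 imposes f)
#0 stroke→I1  (I1 integral (f out))
#2 stroke→I2  (prefer integral on I2)
#3 stroke→I3  (I3 outputs flow p/I3)
#4 stroke→J1  (only one effort-in slot at J1)

4  (C1, I1, I2, I3 all integral)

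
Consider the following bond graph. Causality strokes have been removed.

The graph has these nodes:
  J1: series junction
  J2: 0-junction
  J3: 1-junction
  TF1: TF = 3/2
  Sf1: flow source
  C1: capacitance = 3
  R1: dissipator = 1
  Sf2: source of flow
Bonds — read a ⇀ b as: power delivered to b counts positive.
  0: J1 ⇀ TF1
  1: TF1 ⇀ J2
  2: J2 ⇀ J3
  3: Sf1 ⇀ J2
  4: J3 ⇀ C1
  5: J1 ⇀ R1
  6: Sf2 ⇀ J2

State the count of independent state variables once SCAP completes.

1  (C1 all integral)

#3 →Sf1  (source Sf1 imposes f)
#6 →Sf2  (Sf2: flow source, stroke at near end)
#4 →J3  (C1 outputs effort q/C1)
#2 →J2  (only one flow-in slot at J3)
#1 →TF1  (J2 effort already set via bond 2)
#0 →J1  (TF TF1: opposite of bond 1)
#5 →R1  (J1: last free bond brings flow in)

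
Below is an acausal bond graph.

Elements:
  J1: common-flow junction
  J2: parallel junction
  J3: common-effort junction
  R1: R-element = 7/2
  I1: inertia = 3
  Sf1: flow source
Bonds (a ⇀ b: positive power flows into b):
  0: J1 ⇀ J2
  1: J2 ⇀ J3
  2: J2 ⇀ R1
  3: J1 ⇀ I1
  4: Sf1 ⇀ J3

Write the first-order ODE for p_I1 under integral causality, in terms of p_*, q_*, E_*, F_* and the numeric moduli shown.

#4 →Sf1  (Sf1 fixes flow; stroke at Sf1)
#1 →J3  (J3 needs exactly one e-in)
#3 →I1  (I1: I, integral causality)
#0 →J1  (J1 flow already set via bond 3)
#2 →J2  (only one effort-in slot at J2)

dp_I1/dt = -7*F_Sf1/2 - 7*p_I1/6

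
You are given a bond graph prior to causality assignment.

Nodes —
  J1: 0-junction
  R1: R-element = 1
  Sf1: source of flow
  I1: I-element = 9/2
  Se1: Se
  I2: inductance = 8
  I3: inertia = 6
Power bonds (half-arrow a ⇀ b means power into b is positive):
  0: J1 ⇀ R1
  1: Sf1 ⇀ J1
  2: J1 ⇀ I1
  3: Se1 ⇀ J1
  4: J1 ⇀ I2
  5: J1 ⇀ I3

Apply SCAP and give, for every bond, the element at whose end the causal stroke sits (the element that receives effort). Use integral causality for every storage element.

#0 |R1
#1 |Sf1
#2 |I1
#3 |J1
#4 |I2
#5 |I3

b1 stroke→Sf1  (Sf1 (Sf) sets flow on bond)
b3 stroke→J1  (Se1 (Se) sets effort on bond)
b0 stroke→R1  (0-jn J1 has e-setter on 3)
b2 stroke→I1  (J1 effort already set via bond 3)
b4 stroke→I2  (common-e at J1 fixed by 3)
b5 stroke→I3  (J1: bond 3 brought effort, rest push out)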